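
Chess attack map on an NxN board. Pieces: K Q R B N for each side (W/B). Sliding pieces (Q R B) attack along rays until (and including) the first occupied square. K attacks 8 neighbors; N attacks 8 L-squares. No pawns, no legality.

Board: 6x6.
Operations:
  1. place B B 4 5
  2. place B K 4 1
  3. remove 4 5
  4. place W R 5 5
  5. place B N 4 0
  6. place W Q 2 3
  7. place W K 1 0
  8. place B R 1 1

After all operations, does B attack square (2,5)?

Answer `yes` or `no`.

Op 1: place BB@(4,5)
Op 2: place BK@(4,1)
Op 3: remove (4,5)
Op 4: place WR@(5,5)
Op 5: place BN@(4,0)
Op 6: place WQ@(2,3)
Op 7: place WK@(1,0)
Op 8: place BR@(1,1)
Per-piece attacks for B:
  BR@(1,1): attacks (1,2) (1,3) (1,4) (1,5) (1,0) (2,1) (3,1) (4,1) (0,1) [ray(0,-1) blocked at (1,0); ray(1,0) blocked at (4,1)]
  BN@(4,0): attacks (5,2) (3,2) (2,1)
  BK@(4,1): attacks (4,2) (4,0) (5,1) (3,1) (5,2) (5,0) (3,2) (3,0)
B attacks (2,5): no

Answer: no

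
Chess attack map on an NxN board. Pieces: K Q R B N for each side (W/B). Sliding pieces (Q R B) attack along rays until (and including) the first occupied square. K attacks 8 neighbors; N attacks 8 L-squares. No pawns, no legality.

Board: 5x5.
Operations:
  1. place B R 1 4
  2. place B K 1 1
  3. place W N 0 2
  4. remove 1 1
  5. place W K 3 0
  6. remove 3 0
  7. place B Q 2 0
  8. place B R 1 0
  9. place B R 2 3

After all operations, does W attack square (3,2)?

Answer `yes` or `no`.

Op 1: place BR@(1,4)
Op 2: place BK@(1,1)
Op 3: place WN@(0,2)
Op 4: remove (1,1)
Op 5: place WK@(3,0)
Op 6: remove (3,0)
Op 7: place BQ@(2,0)
Op 8: place BR@(1,0)
Op 9: place BR@(2,3)
Per-piece attacks for W:
  WN@(0,2): attacks (1,4) (2,3) (1,0) (2,1)
W attacks (3,2): no

Answer: no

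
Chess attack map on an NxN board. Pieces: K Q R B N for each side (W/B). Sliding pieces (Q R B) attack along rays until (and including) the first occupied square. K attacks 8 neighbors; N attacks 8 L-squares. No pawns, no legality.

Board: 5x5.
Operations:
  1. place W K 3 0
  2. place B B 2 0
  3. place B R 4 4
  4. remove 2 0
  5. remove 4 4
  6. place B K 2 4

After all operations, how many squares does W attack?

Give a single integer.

Answer: 5

Derivation:
Op 1: place WK@(3,0)
Op 2: place BB@(2,0)
Op 3: place BR@(4,4)
Op 4: remove (2,0)
Op 5: remove (4,4)
Op 6: place BK@(2,4)
Per-piece attacks for W:
  WK@(3,0): attacks (3,1) (4,0) (2,0) (4,1) (2,1)
Union (5 distinct): (2,0) (2,1) (3,1) (4,0) (4,1)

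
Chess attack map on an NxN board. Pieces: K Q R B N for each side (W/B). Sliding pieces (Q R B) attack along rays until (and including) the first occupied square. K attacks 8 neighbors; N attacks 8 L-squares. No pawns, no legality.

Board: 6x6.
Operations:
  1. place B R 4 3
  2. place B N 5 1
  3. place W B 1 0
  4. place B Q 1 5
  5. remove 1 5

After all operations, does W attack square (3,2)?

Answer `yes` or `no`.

Answer: yes

Derivation:
Op 1: place BR@(4,3)
Op 2: place BN@(5,1)
Op 3: place WB@(1,0)
Op 4: place BQ@(1,5)
Op 5: remove (1,5)
Per-piece attacks for W:
  WB@(1,0): attacks (2,1) (3,2) (4,3) (0,1) [ray(1,1) blocked at (4,3)]
W attacks (3,2): yes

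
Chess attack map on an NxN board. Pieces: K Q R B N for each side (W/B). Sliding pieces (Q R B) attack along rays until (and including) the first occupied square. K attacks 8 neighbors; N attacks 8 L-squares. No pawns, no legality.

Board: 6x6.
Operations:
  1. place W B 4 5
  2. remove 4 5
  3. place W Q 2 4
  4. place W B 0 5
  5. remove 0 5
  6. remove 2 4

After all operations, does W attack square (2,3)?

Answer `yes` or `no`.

Answer: no

Derivation:
Op 1: place WB@(4,5)
Op 2: remove (4,5)
Op 3: place WQ@(2,4)
Op 4: place WB@(0,5)
Op 5: remove (0,5)
Op 6: remove (2,4)
Per-piece attacks for W:
W attacks (2,3): no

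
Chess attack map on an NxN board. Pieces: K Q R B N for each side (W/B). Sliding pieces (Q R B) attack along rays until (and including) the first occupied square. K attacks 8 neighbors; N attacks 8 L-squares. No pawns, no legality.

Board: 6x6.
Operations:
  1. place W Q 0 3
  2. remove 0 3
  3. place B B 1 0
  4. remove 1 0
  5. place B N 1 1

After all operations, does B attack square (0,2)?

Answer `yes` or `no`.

Answer: no

Derivation:
Op 1: place WQ@(0,3)
Op 2: remove (0,3)
Op 3: place BB@(1,0)
Op 4: remove (1,0)
Op 5: place BN@(1,1)
Per-piece attacks for B:
  BN@(1,1): attacks (2,3) (3,2) (0,3) (3,0)
B attacks (0,2): no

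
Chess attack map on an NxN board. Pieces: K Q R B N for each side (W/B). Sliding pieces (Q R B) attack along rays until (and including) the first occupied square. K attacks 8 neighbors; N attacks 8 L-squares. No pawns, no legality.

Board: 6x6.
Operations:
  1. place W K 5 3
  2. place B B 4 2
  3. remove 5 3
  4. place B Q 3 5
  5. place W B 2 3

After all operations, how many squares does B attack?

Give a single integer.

Op 1: place WK@(5,3)
Op 2: place BB@(4,2)
Op 3: remove (5,3)
Op 4: place BQ@(3,5)
Op 5: place WB@(2,3)
Per-piece attacks for B:
  BQ@(3,5): attacks (3,4) (3,3) (3,2) (3,1) (3,0) (4,5) (5,5) (2,5) (1,5) (0,5) (4,4) (5,3) (2,4) (1,3) (0,2)
  BB@(4,2): attacks (5,3) (5,1) (3,3) (2,4) (1,5) (3,1) (2,0)
Union (17 distinct): (0,2) (0,5) (1,3) (1,5) (2,0) (2,4) (2,5) (3,0) (3,1) (3,2) (3,3) (3,4) (4,4) (4,5) (5,1) (5,3) (5,5)

Answer: 17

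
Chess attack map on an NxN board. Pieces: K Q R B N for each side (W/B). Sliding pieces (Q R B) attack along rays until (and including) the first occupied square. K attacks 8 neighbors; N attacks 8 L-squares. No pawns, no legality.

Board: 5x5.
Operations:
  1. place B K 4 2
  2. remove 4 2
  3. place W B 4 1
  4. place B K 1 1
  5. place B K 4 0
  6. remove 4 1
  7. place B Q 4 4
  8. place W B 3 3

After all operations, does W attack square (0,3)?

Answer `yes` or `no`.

Answer: no

Derivation:
Op 1: place BK@(4,2)
Op 2: remove (4,2)
Op 3: place WB@(4,1)
Op 4: place BK@(1,1)
Op 5: place BK@(4,0)
Op 6: remove (4,1)
Op 7: place BQ@(4,4)
Op 8: place WB@(3,3)
Per-piece attacks for W:
  WB@(3,3): attacks (4,4) (4,2) (2,4) (2,2) (1,1) [ray(1,1) blocked at (4,4); ray(-1,-1) blocked at (1,1)]
W attacks (0,3): no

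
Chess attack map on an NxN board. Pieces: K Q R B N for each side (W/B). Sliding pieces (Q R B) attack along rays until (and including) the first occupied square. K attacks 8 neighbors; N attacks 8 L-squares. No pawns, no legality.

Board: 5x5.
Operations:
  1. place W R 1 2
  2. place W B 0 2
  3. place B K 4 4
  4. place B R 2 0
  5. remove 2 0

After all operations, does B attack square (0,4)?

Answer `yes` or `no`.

Op 1: place WR@(1,2)
Op 2: place WB@(0,2)
Op 3: place BK@(4,4)
Op 4: place BR@(2,0)
Op 5: remove (2,0)
Per-piece attacks for B:
  BK@(4,4): attacks (4,3) (3,4) (3,3)
B attacks (0,4): no

Answer: no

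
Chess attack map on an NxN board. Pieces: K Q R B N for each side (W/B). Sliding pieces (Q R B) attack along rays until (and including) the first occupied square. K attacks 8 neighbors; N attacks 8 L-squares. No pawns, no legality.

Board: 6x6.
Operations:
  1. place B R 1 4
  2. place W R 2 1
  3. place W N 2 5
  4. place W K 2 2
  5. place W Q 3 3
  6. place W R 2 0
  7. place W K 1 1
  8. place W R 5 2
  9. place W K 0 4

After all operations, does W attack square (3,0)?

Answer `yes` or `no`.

Op 1: place BR@(1,4)
Op 2: place WR@(2,1)
Op 3: place WN@(2,5)
Op 4: place WK@(2,2)
Op 5: place WQ@(3,3)
Op 6: place WR@(2,0)
Op 7: place WK@(1,1)
Op 8: place WR@(5,2)
Op 9: place WK@(0,4)
Per-piece attacks for W:
  WK@(0,4): attacks (0,5) (0,3) (1,4) (1,5) (1,3)
  WK@(1,1): attacks (1,2) (1,0) (2,1) (0,1) (2,2) (2,0) (0,2) (0,0)
  WR@(2,0): attacks (2,1) (3,0) (4,0) (5,0) (1,0) (0,0) [ray(0,1) blocked at (2,1)]
  WR@(2,1): attacks (2,2) (2,0) (3,1) (4,1) (5,1) (1,1) [ray(0,1) blocked at (2,2); ray(0,-1) blocked at (2,0); ray(-1,0) blocked at (1,1)]
  WK@(2,2): attacks (2,3) (2,1) (3,2) (1,2) (3,3) (3,1) (1,3) (1,1)
  WN@(2,5): attacks (3,3) (4,4) (1,3) (0,4)
  WQ@(3,3): attacks (3,4) (3,5) (3,2) (3,1) (3,0) (4,3) (5,3) (2,3) (1,3) (0,3) (4,4) (5,5) (4,2) (5,1) (2,4) (1,5) (2,2) [ray(-1,-1) blocked at (2,2)]
  WR@(5,2): attacks (5,3) (5,4) (5,5) (5,1) (5,0) (4,2) (3,2) (2,2) [ray(-1,0) blocked at (2,2)]
W attacks (3,0): yes

Answer: yes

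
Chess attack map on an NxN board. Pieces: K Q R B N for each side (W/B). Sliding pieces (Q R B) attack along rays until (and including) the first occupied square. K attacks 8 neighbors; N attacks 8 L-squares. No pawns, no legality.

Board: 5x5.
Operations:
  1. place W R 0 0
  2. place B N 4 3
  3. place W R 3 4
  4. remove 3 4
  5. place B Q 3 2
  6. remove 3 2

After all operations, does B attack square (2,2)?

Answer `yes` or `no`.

Answer: yes

Derivation:
Op 1: place WR@(0,0)
Op 2: place BN@(4,3)
Op 3: place WR@(3,4)
Op 4: remove (3,4)
Op 5: place BQ@(3,2)
Op 6: remove (3,2)
Per-piece attacks for B:
  BN@(4,3): attacks (2,4) (3,1) (2,2)
B attacks (2,2): yes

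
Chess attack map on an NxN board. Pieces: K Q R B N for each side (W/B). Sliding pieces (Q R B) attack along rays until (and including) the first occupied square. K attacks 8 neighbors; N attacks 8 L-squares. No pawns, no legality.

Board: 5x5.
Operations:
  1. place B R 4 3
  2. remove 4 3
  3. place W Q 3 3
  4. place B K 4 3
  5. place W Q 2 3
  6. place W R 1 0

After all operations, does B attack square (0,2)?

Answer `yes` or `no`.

Op 1: place BR@(4,3)
Op 2: remove (4,3)
Op 3: place WQ@(3,3)
Op 4: place BK@(4,3)
Op 5: place WQ@(2,3)
Op 6: place WR@(1,0)
Per-piece attacks for B:
  BK@(4,3): attacks (4,4) (4,2) (3,3) (3,4) (3,2)
B attacks (0,2): no

Answer: no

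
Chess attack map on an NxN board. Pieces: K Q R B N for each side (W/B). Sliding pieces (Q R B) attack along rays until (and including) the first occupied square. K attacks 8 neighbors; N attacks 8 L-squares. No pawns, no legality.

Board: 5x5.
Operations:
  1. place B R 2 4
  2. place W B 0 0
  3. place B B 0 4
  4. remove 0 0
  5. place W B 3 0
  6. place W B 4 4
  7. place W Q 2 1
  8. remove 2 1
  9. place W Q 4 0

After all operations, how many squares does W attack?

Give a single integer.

Answer: 15

Derivation:
Op 1: place BR@(2,4)
Op 2: place WB@(0,0)
Op 3: place BB@(0,4)
Op 4: remove (0,0)
Op 5: place WB@(3,0)
Op 6: place WB@(4,4)
Op 7: place WQ@(2,1)
Op 8: remove (2,1)
Op 9: place WQ@(4,0)
Per-piece attacks for W:
  WB@(3,0): attacks (4,1) (2,1) (1,2) (0,3)
  WQ@(4,0): attacks (4,1) (4,2) (4,3) (4,4) (3,0) (3,1) (2,2) (1,3) (0,4) [ray(0,1) blocked at (4,4); ray(-1,0) blocked at (3,0); ray(-1,1) blocked at (0,4)]
  WB@(4,4): attacks (3,3) (2,2) (1,1) (0,0)
Union (15 distinct): (0,0) (0,3) (0,4) (1,1) (1,2) (1,3) (2,1) (2,2) (3,0) (3,1) (3,3) (4,1) (4,2) (4,3) (4,4)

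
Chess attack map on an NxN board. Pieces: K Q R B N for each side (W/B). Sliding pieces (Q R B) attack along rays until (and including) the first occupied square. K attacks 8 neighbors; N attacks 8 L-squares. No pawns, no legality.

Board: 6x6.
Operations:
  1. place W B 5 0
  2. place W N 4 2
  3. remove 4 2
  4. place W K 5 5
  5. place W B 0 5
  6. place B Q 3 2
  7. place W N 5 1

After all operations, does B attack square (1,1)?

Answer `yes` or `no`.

Op 1: place WB@(5,0)
Op 2: place WN@(4,2)
Op 3: remove (4,2)
Op 4: place WK@(5,5)
Op 5: place WB@(0,5)
Op 6: place BQ@(3,2)
Op 7: place WN@(5,1)
Per-piece attacks for B:
  BQ@(3,2): attacks (3,3) (3,4) (3,5) (3,1) (3,0) (4,2) (5,2) (2,2) (1,2) (0,2) (4,3) (5,4) (4,1) (5,0) (2,3) (1,4) (0,5) (2,1) (1,0) [ray(1,-1) blocked at (5,0); ray(-1,1) blocked at (0,5)]
B attacks (1,1): no

Answer: no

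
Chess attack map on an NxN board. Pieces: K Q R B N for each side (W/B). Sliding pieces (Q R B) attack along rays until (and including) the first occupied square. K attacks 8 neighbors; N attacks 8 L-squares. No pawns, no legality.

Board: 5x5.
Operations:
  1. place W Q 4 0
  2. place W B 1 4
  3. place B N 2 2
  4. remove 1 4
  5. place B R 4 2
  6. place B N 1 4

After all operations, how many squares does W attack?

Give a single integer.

Op 1: place WQ@(4,0)
Op 2: place WB@(1,4)
Op 3: place BN@(2,2)
Op 4: remove (1,4)
Op 5: place BR@(4,2)
Op 6: place BN@(1,4)
Per-piece attacks for W:
  WQ@(4,0): attacks (4,1) (4,2) (3,0) (2,0) (1,0) (0,0) (3,1) (2,2) [ray(0,1) blocked at (4,2); ray(-1,1) blocked at (2,2)]
Union (8 distinct): (0,0) (1,0) (2,0) (2,2) (3,0) (3,1) (4,1) (4,2)

Answer: 8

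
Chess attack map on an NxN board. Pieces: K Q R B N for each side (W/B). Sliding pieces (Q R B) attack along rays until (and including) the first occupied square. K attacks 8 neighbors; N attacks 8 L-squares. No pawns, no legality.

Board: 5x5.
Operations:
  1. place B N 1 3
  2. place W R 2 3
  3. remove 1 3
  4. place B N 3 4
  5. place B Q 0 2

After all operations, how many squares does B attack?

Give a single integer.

Answer: 12

Derivation:
Op 1: place BN@(1,3)
Op 2: place WR@(2,3)
Op 3: remove (1,3)
Op 4: place BN@(3,4)
Op 5: place BQ@(0,2)
Per-piece attacks for B:
  BQ@(0,2): attacks (0,3) (0,4) (0,1) (0,0) (1,2) (2,2) (3,2) (4,2) (1,3) (2,4) (1,1) (2,0)
  BN@(3,4): attacks (4,2) (2,2) (1,3)
Union (12 distinct): (0,0) (0,1) (0,3) (0,4) (1,1) (1,2) (1,3) (2,0) (2,2) (2,4) (3,2) (4,2)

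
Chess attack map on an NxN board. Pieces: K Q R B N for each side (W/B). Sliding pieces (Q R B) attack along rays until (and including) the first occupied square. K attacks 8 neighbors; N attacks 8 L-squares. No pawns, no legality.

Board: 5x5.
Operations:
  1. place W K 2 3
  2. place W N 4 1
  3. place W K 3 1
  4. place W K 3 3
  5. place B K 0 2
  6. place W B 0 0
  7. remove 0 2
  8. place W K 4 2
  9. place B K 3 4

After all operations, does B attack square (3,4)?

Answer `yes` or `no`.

Op 1: place WK@(2,3)
Op 2: place WN@(4,1)
Op 3: place WK@(3,1)
Op 4: place WK@(3,3)
Op 5: place BK@(0,2)
Op 6: place WB@(0,0)
Op 7: remove (0,2)
Op 8: place WK@(4,2)
Op 9: place BK@(3,4)
Per-piece attacks for B:
  BK@(3,4): attacks (3,3) (4,4) (2,4) (4,3) (2,3)
B attacks (3,4): no

Answer: no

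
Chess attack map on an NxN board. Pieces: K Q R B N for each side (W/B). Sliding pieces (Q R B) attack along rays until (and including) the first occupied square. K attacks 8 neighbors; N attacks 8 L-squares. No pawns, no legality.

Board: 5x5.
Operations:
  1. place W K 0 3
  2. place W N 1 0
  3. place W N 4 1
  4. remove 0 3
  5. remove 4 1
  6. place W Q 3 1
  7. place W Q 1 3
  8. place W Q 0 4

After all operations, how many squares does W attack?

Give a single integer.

Op 1: place WK@(0,3)
Op 2: place WN@(1,0)
Op 3: place WN@(4,1)
Op 4: remove (0,3)
Op 5: remove (4,1)
Op 6: place WQ@(3,1)
Op 7: place WQ@(1,3)
Op 8: place WQ@(0,4)
Per-piece attacks for W:
  WQ@(0,4): attacks (0,3) (0,2) (0,1) (0,0) (1,4) (2,4) (3,4) (4,4) (1,3) [ray(1,-1) blocked at (1,3)]
  WN@(1,0): attacks (2,2) (3,1) (0,2)
  WQ@(1,3): attacks (1,4) (1,2) (1,1) (1,0) (2,3) (3,3) (4,3) (0,3) (2,4) (2,2) (3,1) (0,4) (0,2) [ray(0,-1) blocked at (1,0); ray(1,-1) blocked at (3,1); ray(-1,1) blocked at (0,4)]
  WQ@(3,1): attacks (3,2) (3,3) (3,4) (3,0) (4,1) (2,1) (1,1) (0,1) (4,2) (4,0) (2,2) (1,3) (2,0) [ray(-1,1) blocked at (1,3)]
Union (25 distinct): (0,0) (0,1) (0,2) (0,3) (0,4) (1,0) (1,1) (1,2) (1,3) (1,4) (2,0) (2,1) (2,2) (2,3) (2,4) (3,0) (3,1) (3,2) (3,3) (3,4) (4,0) (4,1) (4,2) (4,3) (4,4)

Answer: 25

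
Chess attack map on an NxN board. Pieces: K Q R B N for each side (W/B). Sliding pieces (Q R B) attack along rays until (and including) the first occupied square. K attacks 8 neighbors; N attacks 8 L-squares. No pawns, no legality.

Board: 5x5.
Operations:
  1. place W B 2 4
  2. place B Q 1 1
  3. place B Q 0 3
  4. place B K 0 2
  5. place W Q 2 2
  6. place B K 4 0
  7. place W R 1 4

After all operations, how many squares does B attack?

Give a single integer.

Op 1: place WB@(2,4)
Op 2: place BQ@(1,1)
Op 3: place BQ@(0,3)
Op 4: place BK@(0,2)
Op 5: place WQ@(2,2)
Op 6: place BK@(4,0)
Op 7: place WR@(1,4)
Per-piece attacks for B:
  BK@(0,2): attacks (0,3) (0,1) (1,2) (1,3) (1,1)
  BQ@(0,3): attacks (0,4) (0,2) (1,3) (2,3) (3,3) (4,3) (1,4) (1,2) (2,1) (3,0) [ray(0,-1) blocked at (0,2); ray(1,1) blocked at (1,4)]
  BQ@(1,1): attacks (1,2) (1,3) (1,4) (1,0) (2,1) (3,1) (4,1) (0,1) (2,2) (2,0) (0,2) (0,0) [ray(0,1) blocked at (1,4); ray(1,1) blocked at (2,2); ray(-1,1) blocked at (0,2)]
  BK@(4,0): attacks (4,1) (3,0) (3,1)
Union (19 distinct): (0,0) (0,1) (0,2) (0,3) (0,4) (1,0) (1,1) (1,2) (1,3) (1,4) (2,0) (2,1) (2,2) (2,3) (3,0) (3,1) (3,3) (4,1) (4,3)

Answer: 19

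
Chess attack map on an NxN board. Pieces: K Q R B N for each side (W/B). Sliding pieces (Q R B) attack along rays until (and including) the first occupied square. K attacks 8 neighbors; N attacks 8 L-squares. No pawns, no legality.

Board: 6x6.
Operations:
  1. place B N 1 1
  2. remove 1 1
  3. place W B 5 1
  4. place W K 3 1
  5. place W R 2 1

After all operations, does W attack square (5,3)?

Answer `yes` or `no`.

Op 1: place BN@(1,1)
Op 2: remove (1,1)
Op 3: place WB@(5,1)
Op 4: place WK@(3,1)
Op 5: place WR@(2,1)
Per-piece attacks for W:
  WR@(2,1): attacks (2,2) (2,3) (2,4) (2,5) (2,0) (3,1) (1,1) (0,1) [ray(1,0) blocked at (3,1)]
  WK@(3,1): attacks (3,2) (3,0) (4,1) (2,1) (4,2) (4,0) (2,2) (2,0)
  WB@(5,1): attacks (4,2) (3,3) (2,4) (1,5) (4,0)
W attacks (5,3): no

Answer: no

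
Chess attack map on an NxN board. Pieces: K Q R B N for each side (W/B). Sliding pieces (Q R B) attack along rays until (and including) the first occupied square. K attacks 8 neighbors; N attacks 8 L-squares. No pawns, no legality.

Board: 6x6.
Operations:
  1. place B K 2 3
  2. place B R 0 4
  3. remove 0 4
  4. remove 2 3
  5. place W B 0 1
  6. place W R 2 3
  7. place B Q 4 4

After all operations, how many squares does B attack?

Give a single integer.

Op 1: place BK@(2,3)
Op 2: place BR@(0,4)
Op 3: remove (0,4)
Op 4: remove (2,3)
Op 5: place WB@(0,1)
Op 6: place WR@(2,3)
Op 7: place BQ@(4,4)
Per-piece attacks for B:
  BQ@(4,4): attacks (4,5) (4,3) (4,2) (4,1) (4,0) (5,4) (3,4) (2,4) (1,4) (0,4) (5,5) (5,3) (3,5) (3,3) (2,2) (1,1) (0,0)
Union (17 distinct): (0,0) (0,4) (1,1) (1,4) (2,2) (2,4) (3,3) (3,4) (3,5) (4,0) (4,1) (4,2) (4,3) (4,5) (5,3) (5,4) (5,5)

Answer: 17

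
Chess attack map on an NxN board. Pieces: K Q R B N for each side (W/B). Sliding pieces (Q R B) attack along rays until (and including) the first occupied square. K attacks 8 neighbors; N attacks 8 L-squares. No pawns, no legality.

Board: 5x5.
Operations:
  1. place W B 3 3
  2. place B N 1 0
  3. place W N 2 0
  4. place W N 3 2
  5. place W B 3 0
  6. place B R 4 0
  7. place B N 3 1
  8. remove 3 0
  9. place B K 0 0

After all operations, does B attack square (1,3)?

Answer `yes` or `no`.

Op 1: place WB@(3,3)
Op 2: place BN@(1,0)
Op 3: place WN@(2,0)
Op 4: place WN@(3,2)
Op 5: place WB@(3,0)
Op 6: place BR@(4,0)
Op 7: place BN@(3,1)
Op 8: remove (3,0)
Op 9: place BK@(0,0)
Per-piece attacks for B:
  BK@(0,0): attacks (0,1) (1,0) (1,1)
  BN@(1,0): attacks (2,2) (3,1) (0,2)
  BN@(3,1): attacks (4,3) (2,3) (1,2) (1,0)
  BR@(4,0): attacks (4,1) (4,2) (4,3) (4,4) (3,0) (2,0) [ray(-1,0) blocked at (2,0)]
B attacks (1,3): no

Answer: no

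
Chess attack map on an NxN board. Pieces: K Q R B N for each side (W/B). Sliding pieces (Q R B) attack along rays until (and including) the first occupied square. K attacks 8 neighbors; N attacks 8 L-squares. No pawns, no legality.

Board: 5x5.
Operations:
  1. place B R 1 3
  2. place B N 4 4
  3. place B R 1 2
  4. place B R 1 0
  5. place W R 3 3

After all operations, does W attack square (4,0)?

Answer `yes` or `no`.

Op 1: place BR@(1,3)
Op 2: place BN@(4,4)
Op 3: place BR@(1,2)
Op 4: place BR@(1,0)
Op 5: place WR@(3,3)
Per-piece attacks for W:
  WR@(3,3): attacks (3,4) (3,2) (3,1) (3,0) (4,3) (2,3) (1,3) [ray(-1,0) blocked at (1,3)]
W attacks (4,0): no

Answer: no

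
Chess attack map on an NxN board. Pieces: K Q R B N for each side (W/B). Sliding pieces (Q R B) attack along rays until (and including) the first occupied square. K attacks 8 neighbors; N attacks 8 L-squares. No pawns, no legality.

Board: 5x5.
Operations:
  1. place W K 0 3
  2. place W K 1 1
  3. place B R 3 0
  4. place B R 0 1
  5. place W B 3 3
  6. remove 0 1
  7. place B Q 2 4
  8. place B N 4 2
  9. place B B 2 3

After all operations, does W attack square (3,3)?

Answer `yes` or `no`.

Op 1: place WK@(0,3)
Op 2: place WK@(1,1)
Op 3: place BR@(3,0)
Op 4: place BR@(0,1)
Op 5: place WB@(3,3)
Op 6: remove (0,1)
Op 7: place BQ@(2,4)
Op 8: place BN@(4,2)
Op 9: place BB@(2,3)
Per-piece attacks for W:
  WK@(0,3): attacks (0,4) (0,2) (1,3) (1,4) (1,2)
  WK@(1,1): attacks (1,2) (1,0) (2,1) (0,1) (2,2) (2,0) (0,2) (0,0)
  WB@(3,3): attacks (4,4) (4,2) (2,4) (2,2) (1,1) [ray(1,-1) blocked at (4,2); ray(-1,1) blocked at (2,4); ray(-1,-1) blocked at (1,1)]
W attacks (3,3): no

Answer: no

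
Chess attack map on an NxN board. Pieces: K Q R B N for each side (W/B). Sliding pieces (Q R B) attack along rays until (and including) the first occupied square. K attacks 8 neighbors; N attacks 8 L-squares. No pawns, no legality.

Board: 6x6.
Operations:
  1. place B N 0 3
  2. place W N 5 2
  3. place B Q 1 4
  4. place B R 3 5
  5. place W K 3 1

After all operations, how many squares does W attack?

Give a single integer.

Op 1: place BN@(0,3)
Op 2: place WN@(5,2)
Op 3: place BQ@(1,4)
Op 4: place BR@(3,5)
Op 5: place WK@(3,1)
Per-piece attacks for W:
  WK@(3,1): attacks (3,2) (3,0) (4,1) (2,1) (4,2) (4,0) (2,2) (2,0)
  WN@(5,2): attacks (4,4) (3,3) (4,0) (3,1)
Union (11 distinct): (2,0) (2,1) (2,2) (3,0) (3,1) (3,2) (3,3) (4,0) (4,1) (4,2) (4,4)

Answer: 11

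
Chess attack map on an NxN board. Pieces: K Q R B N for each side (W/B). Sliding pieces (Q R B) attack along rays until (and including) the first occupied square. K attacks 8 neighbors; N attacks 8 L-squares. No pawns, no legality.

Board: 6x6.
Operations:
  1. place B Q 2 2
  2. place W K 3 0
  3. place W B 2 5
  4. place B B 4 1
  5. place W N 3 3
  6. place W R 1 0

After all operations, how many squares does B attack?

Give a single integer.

Answer: 21

Derivation:
Op 1: place BQ@(2,2)
Op 2: place WK@(3,0)
Op 3: place WB@(2,5)
Op 4: place BB@(4,1)
Op 5: place WN@(3,3)
Op 6: place WR@(1,0)
Per-piece attacks for B:
  BQ@(2,2): attacks (2,3) (2,4) (2,5) (2,1) (2,0) (3,2) (4,2) (5,2) (1,2) (0,2) (3,3) (3,1) (4,0) (1,3) (0,4) (1,1) (0,0) [ray(0,1) blocked at (2,5); ray(1,1) blocked at (3,3)]
  BB@(4,1): attacks (5,2) (5,0) (3,2) (2,3) (1,4) (0,5) (3,0) [ray(-1,-1) blocked at (3,0)]
Union (21 distinct): (0,0) (0,2) (0,4) (0,5) (1,1) (1,2) (1,3) (1,4) (2,0) (2,1) (2,3) (2,4) (2,5) (3,0) (3,1) (3,2) (3,3) (4,0) (4,2) (5,0) (5,2)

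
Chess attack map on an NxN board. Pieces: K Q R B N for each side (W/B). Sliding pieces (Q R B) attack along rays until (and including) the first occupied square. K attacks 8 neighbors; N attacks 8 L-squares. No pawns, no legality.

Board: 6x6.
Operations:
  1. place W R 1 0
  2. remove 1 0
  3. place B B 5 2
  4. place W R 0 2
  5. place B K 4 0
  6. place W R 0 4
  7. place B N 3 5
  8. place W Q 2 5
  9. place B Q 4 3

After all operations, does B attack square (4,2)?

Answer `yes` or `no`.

Answer: yes

Derivation:
Op 1: place WR@(1,0)
Op 2: remove (1,0)
Op 3: place BB@(5,2)
Op 4: place WR@(0,2)
Op 5: place BK@(4,0)
Op 6: place WR@(0,4)
Op 7: place BN@(3,5)
Op 8: place WQ@(2,5)
Op 9: place BQ@(4,3)
Per-piece attacks for B:
  BN@(3,5): attacks (4,3) (5,4) (2,3) (1,4)
  BK@(4,0): attacks (4,1) (5,0) (3,0) (5,1) (3,1)
  BQ@(4,3): attacks (4,4) (4,5) (4,2) (4,1) (4,0) (5,3) (3,3) (2,3) (1,3) (0,3) (5,4) (5,2) (3,4) (2,5) (3,2) (2,1) (1,0) [ray(0,-1) blocked at (4,0); ray(1,-1) blocked at (5,2); ray(-1,1) blocked at (2,5)]
  BB@(5,2): attacks (4,3) (4,1) (3,0) [ray(-1,1) blocked at (4,3)]
B attacks (4,2): yes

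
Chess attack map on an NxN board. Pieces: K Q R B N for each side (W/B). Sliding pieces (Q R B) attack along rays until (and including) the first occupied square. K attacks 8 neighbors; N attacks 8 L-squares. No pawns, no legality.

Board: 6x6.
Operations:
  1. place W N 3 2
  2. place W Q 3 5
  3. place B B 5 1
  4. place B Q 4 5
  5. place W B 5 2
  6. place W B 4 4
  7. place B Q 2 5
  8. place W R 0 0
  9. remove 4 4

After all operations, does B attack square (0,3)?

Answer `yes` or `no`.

Answer: yes

Derivation:
Op 1: place WN@(3,2)
Op 2: place WQ@(3,5)
Op 3: place BB@(5,1)
Op 4: place BQ@(4,5)
Op 5: place WB@(5,2)
Op 6: place WB@(4,4)
Op 7: place BQ@(2,5)
Op 8: place WR@(0,0)
Op 9: remove (4,4)
Per-piece attacks for B:
  BQ@(2,5): attacks (2,4) (2,3) (2,2) (2,1) (2,0) (3,5) (1,5) (0,5) (3,4) (4,3) (5,2) (1,4) (0,3) [ray(1,0) blocked at (3,5); ray(1,-1) blocked at (5,2)]
  BQ@(4,5): attacks (4,4) (4,3) (4,2) (4,1) (4,0) (5,5) (3,5) (5,4) (3,4) (2,3) (1,2) (0,1) [ray(-1,0) blocked at (3,5)]
  BB@(5,1): attacks (4,2) (3,3) (2,4) (1,5) (4,0)
B attacks (0,3): yes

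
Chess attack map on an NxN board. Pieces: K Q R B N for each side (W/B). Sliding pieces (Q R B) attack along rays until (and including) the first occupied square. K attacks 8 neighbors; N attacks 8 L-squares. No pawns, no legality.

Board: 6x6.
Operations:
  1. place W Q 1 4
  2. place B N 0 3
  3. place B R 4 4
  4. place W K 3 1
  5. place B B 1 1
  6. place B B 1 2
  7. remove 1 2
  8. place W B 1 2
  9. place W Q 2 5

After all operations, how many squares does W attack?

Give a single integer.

Op 1: place WQ@(1,4)
Op 2: place BN@(0,3)
Op 3: place BR@(4,4)
Op 4: place WK@(3,1)
Op 5: place BB@(1,1)
Op 6: place BB@(1,2)
Op 7: remove (1,2)
Op 8: place WB@(1,2)
Op 9: place WQ@(2,5)
Per-piece attacks for W:
  WB@(1,2): attacks (2,3) (3,4) (4,5) (2,1) (3,0) (0,3) (0,1) [ray(-1,1) blocked at (0,3)]
  WQ@(1,4): attacks (1,5) (1,3) (1,2) (2,4) (3,4) (4,4) (0,4) (2,5) (2,3) (3,2) (4,1) (5,0) (0,5) (0,3) [ray(0,-1) blocked at (1,2); ray(1,0) blocked at (4,4); ray(1,1) blocked at (2,5); ray(-1,-1) blocked at (0,3)]
  WQ@(2,5): attacks (2,4) (2,3) (2,2) (2,1) (2,0) (3,5) (4,5) (5,5) (1,5) (0,5) (3,4) (4,3) (5,2) (1,4) [ray(-1,-1) blocked at (1,4)]
  WK@(3,1): attacks (3,2) (3,0) (4,1) (2,1) (4,2) (4,0) (2,2) (2,0)
Union (27 distinct): (0,1) (0,3) (0,4) (0,5) (1,2) (1,3) (1,4) (1,5) (2,0) (2,1) (2,2) (2,3) (2,4) (2,5) (3,0) (3,2) (3,4) (3,5) (4,0) (4,1) (4,2) (4,3) (4,4) (4,5) (5,0) (5,2) (5,5)

Answer: 27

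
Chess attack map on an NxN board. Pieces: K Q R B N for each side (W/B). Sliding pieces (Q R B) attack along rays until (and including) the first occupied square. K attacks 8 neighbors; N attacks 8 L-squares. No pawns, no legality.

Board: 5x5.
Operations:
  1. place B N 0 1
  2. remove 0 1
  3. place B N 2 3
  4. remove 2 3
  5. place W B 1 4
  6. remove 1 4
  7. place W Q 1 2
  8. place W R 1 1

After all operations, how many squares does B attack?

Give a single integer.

Answer: 0

Derivation:
Op 1: place BN@(0,1)
Op 2: remove (0,1)
Op 3: place BN@(2,3)
Op 4: remove (2,3)
Op 5: place WB@(1,4)
Op 6: remove (1,4)
Op 7: place WQ@(1,2)
Op 8: place WR@(1,1)
Per-piece attacks for B:
Union (0 distinct): (none)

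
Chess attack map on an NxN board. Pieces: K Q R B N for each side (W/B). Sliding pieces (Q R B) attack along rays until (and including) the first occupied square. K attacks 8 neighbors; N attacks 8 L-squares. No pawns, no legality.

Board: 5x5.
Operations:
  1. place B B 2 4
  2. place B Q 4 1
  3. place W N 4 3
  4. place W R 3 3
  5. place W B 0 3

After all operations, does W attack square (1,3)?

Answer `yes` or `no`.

Answer: yes

Derivation:
Op 1: place BB@(2,4)
Op 2: place BQ@(4,1)
Op 3: place WN@(4,3)
Op 4: place WR@(3,3)
Op 5: place WB@(0,3)
Per-piece attacks for W:
  WB@(0,3): attacks (1,4) (1,2) (2,1) (3,0)
  WR@(3,3): attacks (3,4) (3,2) (3,1) (3,0) (4,3) (2,3) (1,3) (0,3) [ray(1,0) blocked at (4,3); ray(-1,0) blocked at (0,3)]
  WN@(4,3): attacks (2,4) (3,1) (2,2)
W attacks (1,3): yes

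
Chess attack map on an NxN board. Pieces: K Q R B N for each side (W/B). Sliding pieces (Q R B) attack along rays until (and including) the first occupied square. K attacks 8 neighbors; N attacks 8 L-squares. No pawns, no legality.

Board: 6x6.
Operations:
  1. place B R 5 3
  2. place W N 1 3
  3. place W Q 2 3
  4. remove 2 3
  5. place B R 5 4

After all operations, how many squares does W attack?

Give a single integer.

Op 1: place BR@(5,3)
Op 2: place WN@(1,3)
Op 3: place WQ@(2,3)
Op 4: remove (2,3)
Op 5: place BR@(5,4)
Per-piece attacks for W:
  WN@(1,3): attacks (2,5) (3,4) (0,5) (2,1) (3,2) (0,1)
Union (6 distinct): (0,1) (0,5) (2,1) (2,5) (3,2) (3,4)

Answer: 6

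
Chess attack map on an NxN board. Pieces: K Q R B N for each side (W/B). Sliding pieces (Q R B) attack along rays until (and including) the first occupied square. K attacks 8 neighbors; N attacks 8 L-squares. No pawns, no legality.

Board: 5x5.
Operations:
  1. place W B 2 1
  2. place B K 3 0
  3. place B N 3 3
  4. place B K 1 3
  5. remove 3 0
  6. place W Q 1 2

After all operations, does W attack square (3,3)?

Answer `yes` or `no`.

Answer: no

Derivation:
Op 1: place WB@(2,1)
Op 2: place BK@(3,0)
Op 3: place BN@(3,3)
Op 4: place BK@(1,3)
Op 5: remove (3,0)
Op 6: place WQ@(1,2)
Per-piece attacks for W:
  WQ@(1,2): attacks (1,3) (1,1) (1,0) (2,2) (3,2) (4,2) (0,2) (2,3) (3,4) (2,1) (0,3) (0,1) [ray(0,1) blocked at (1,3); ray(1,-1) blocked at (2,1)]
  WB@(2,1): attacks (3,2) (4,3) (3,0) (1,2) (1,0) [ray(-1,1) blocked at (1,2)]
W attacks (3,3): no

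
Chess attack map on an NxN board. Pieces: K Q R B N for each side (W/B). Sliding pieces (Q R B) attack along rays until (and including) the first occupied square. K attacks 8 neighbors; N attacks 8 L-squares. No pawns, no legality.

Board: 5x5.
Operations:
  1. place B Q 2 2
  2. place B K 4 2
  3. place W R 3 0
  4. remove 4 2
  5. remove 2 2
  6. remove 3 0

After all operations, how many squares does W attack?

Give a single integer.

Op 1: place BQ@(2,2)
Op 2: place BK@(4,2)
Op 3: place WR@(3,0)
Op 4: remove (4,2)
Op 5: remove (2,2)
Op 6: remove (3,0)
Per-piece attacks for W:
Union (0 distinct): (none)

Answer: 0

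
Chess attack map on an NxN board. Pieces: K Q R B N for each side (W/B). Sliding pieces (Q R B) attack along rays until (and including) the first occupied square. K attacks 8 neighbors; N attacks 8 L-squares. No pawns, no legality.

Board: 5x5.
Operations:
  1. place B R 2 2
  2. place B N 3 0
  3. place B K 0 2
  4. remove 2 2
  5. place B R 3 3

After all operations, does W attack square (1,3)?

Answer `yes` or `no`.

Op 1: place BR@(2,2)
Op 2: place BN@(3,0)
Op 3: place BK@(0,2)
Op 4: remove (2,2)
Op 5: place BR@(3,3)
Per-piece attacks for W:
W attacks (1,3): no

Answer: no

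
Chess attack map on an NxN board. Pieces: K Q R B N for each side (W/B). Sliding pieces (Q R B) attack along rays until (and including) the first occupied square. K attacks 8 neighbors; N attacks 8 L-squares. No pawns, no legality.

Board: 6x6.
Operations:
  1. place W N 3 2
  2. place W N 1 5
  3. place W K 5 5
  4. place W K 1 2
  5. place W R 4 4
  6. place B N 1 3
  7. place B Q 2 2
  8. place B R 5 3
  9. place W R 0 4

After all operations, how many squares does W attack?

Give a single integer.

Answer: 24

Derivation:
Op 1: place WN@(3,2)
Op 2: place WN@(1,5)
Op 3: place WK@(5,5)
Op 4: place WK@(1,2)
Op 5: place WR@(4,4)
Op 6: place BN@(1,3)
Op 7: place BQ@(2,2)
Op 8: place BR@(5,3)
Op 9: place WR@(0,4)
Per-piece attacks for W:
  WR@(0,4): attacks (0,5) (0,3) (0,2) (0,1) (0,0) (1,4) (2,4) (3,4) (4,4) [ray(1,0) blocked at (4,4)]
  WK@(1,2): attacks (1,3) (1,1) (2,2) (0,2) (2,3) (2,1) (0,3) (0,1)
  WN@(1,5): attacks (2,3) (3,4) (0,3)
  WN@(3,2): attacks (4,4) (5,3) (2,4) (1,3) (4,0) (5,1) (2,0) (1,1)
  WR@(4,4): attacks (4,5) (4,3) (4,2) (4,1) (4,0) (5,4) (3,4) (2,4) (1,4) (0,4) [ray(-1,0) blocked at (0,4)]
  WK@(5,5): attacks (5,4) (4,5) (4,4)
Union (24 distinct): (0,0) (0,1) (0,2) (0,3) (0,4) (0,5) (1,1) (1,3) (1,4) (2,0) (2,1) (2,2) (2,3) (2,4) (3,4) (4,0) (4,1) (4,2) (4,3) (4,4) (4,5) (5,1) (5,3) (5,4)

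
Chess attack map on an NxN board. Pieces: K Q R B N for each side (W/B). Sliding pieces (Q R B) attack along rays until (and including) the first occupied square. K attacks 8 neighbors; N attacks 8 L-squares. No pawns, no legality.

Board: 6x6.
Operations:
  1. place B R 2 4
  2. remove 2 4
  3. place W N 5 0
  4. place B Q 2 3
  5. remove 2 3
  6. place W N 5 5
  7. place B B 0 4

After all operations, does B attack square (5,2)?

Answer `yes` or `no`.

Answer: no

Derivation:
Op 1: place BR@(2,4)
Op 2: remove (2,4)
Op 3: place WN@(5,0)
Op 4: place BQ@(2,3)
Op 5: remove (2,3)
Op 6: place WN@(5,5)
Op 7: place BB@(0,4)
Per-piece attacks for B:
  BB@(0,4): attacks (1,5) (1,3) (2,2) (3,1) (4,0)
B attacks (5,2): no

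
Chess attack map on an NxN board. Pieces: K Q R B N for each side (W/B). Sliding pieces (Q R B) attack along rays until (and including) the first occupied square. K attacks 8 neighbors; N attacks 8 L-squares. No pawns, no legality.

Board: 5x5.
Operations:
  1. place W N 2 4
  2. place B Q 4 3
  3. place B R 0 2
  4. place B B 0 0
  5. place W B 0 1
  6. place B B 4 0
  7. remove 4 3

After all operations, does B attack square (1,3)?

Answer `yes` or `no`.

Answer: yes

Derivation:
Op 1: place WN@(2,4)
Op 2: place BQ@(4,3)
Op 3: place BR@(0,2)
Op 4: place BB@(0,0)
Op 5: place WB@(0,1)
Op 6: place BB@(4,0)
Op 7: remove (4,3)
Per-piece attacks for B:
  BB@(0,0): attacks (1,1) (2,2) (3,3) (4,4)
  BR@(0,2): attacks (0,3) (0,4) (0,1) (1,2) (2,2) (3,2) (4,2) [ray(0,-1) blocked at (0,1)]
  BB@(4,0): attacks (3,1) (2,2) (1,3) (0,4)
B attacks (1,3): yes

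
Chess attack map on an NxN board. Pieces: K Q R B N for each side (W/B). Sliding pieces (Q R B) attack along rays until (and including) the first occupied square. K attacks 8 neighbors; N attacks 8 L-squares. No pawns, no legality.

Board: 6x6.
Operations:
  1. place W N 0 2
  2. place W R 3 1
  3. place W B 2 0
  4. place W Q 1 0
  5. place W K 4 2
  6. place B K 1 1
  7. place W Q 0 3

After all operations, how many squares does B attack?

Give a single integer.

Answer: 8

Derivation:
Op 1: place WN@(0,2)
Op 2: place WR@(3,1)
Op 3: place WB@(2,0)
Op 4: place WQ@(1,0)
Op 5: place WK@(4,2)
Op 6: place BK@(1,1)
Op 7: place WQ@(0,3)
Per-piece attacks for B:
  BK@(1,1): attacks (1,2) (1,0) (2,1) (0,1) (2,2) (2,0) (0,2) (0,0)
Union (8 distinct): (0,0) (0,1) (0,2) (1,0) (1,2) (2,0) (2,1) (2,2)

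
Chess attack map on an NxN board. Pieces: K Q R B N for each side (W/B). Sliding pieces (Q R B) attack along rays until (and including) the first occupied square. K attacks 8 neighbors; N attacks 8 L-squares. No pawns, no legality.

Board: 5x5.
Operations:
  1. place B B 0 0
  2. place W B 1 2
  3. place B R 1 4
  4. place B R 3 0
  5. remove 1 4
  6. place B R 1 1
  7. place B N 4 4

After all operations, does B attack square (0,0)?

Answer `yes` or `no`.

Answer: yes

Derivation:
Op 1: place BB@(0,0)
Op 2: place WB@(1,2)
Op 3: place BR@(1,4)
Op 4: place BR@(3,0)
Op 5: remove (1,4)
Op 6: place BR@(1,1)
Op 7: place BN@(4,4)
Per-piece attacks for B:
  BB@(0,0): attacks (1,1) [ray(1,1) blocked at (1,1)]
  BR@(1,1): attacks (1,2) (1,0) (2,1) (3,1) (4,1) (0,1) [ray(0,1) blocked at (1,2)]
  BR@(3,0): attacks (3,1) (3,2) (3,3) (3,4) (4,0) (2,0) (1,0) (0,0) [ray(-1,0) blocked at (0,0)]
  BN@(4,4): attacks (3,2) (2,3)
B attacks (0,0): yes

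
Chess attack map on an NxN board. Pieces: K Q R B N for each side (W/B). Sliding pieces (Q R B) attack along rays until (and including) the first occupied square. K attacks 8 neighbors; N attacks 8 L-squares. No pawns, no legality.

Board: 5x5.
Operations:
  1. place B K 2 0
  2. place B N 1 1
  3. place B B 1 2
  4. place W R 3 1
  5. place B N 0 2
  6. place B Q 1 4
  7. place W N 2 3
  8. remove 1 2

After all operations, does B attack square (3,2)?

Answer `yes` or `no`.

Answer: yes

Derivation:
Op 1: place BK@(2,0)
Op 2: place BN@(1,1)
Op 3: place BB@(1,2)
Op 4: place WR@(3,1)
Op 5: place BN@(0,2)
Op 6: place BQ@(1,4)
Op 7: place WN@(2,3)
Op 8: remove (1,2)
Per-piece attacks for B:
  BN@(0,2): attacks (1,4) (2,3) (1,0) (2,1)
  BN@(1,1): attacks (2,3) (3,2) (0,3) (3,0)
  BQ@(1,4): attacks (1,3) (1,2) (1,1) (2,4) (3,4) (4,4) (0,4) (2,3) (0,3) [ray(0,-1) blocked at (1,1); ray(1,-1) blocked at (2,3)]
  BK@(2,0): attacks (2,1) (3,0) (1,0) (3,1) (1,1)
B attacks (3,2): yes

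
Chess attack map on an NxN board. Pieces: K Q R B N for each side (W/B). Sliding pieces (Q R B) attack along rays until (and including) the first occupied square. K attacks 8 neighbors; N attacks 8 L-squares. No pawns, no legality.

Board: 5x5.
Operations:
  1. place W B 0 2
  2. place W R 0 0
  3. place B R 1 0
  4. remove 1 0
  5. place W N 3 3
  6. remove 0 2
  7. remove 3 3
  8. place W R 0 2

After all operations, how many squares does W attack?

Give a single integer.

Op 1: place WB@(0,2)
Op 2: place WR@(0,0)
Op 3: place BR@(1,0)
Op 4: remove (1,0)
Op 5: place WN@(3,3)
Op 6: remove (0,2)
Op 7: remove (3,3)
Op 8: place WR@(0,2)
Per-piece attacks for W:
  WR@(0,0): attacks (0,1) (0,2) (1,0) (2,0) (3,0) (4,0) [ray(0,1) blocked at (0,2)]
  WR@(0,2): attacks (0,3) (0,4) (0,1) (0,0) (1,2) (2,2) (3,2) (4,2) [ray(0,-1) blocked at (0,0)]
Union (13 distinct): (0,0) (0,1) (0,2) (0,3) (0,4) (1,0) (1,2) (2,0) (2,2) (3,0) (3,2) (4,0) (4,2)

Answer: 13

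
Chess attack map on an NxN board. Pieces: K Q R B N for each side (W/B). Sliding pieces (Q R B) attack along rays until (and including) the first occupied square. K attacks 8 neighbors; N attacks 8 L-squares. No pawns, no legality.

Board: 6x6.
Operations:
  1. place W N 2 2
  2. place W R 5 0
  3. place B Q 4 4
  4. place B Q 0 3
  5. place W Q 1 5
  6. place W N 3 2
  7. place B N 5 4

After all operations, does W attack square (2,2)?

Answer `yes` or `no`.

Op 1: place WN@(2,2)
Op 2: place WR@(5,0)
Op 3: place BQ@(4,4)
Op 4: place BQ@(0,3)
Op 5: place WQ@(1,5)
Op 6: place WN@(3,2)
Op 7: place BN@(5,4)
Per-piece attacks for W:
  WQ@(1,5): attacks (1,4) (1,3) (1,2) (1,1) (1,0) (2,5) (3,5) (4,5) (5,5) (0,5) (2,4) (3,3) (4,2) (5,1) (0,4)
  WN@(2,2): attacks (3,4) (4,3) (1,4) (0,3) (3,0) (4,1) (1,0) (0,1)
  WN@(3,2): attacks (4,4) (5,3) (2,4) (1,3) (4,0) (5,1) (2,0) (1,1)
  WR@(5,0): attacks (5,1) (5,2) (5,3) (5,4) (4,0) (3,0) (2,0) (1,0) (0,0) [ray(0,1) blocked at (5,4)]
W attacks (2,2): no

Answer: no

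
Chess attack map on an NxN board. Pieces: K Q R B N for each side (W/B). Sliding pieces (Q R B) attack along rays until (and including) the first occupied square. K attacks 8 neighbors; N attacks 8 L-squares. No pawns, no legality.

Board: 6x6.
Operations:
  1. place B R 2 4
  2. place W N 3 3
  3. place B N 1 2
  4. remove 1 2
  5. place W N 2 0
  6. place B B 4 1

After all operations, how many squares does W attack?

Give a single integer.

Answer: 10

Derivation:
Op 1: place BR@(2,4)
Op 2: place WN@(3,3)
Op 3: place BN@(1,2)
Op 4: remove (1,2)
Op 5: place WN@(2,0)
Op 6: place BB@(4,1)
Per-piece attacks for W:
  WN@(2,0): attacks (3,2) (4,1) (1,2) (0,1)
  WN@(3,3): attacks (4,5) (5,4) (2,5) (1,4) (4,1) (5,2) (2,1) (1,2)
Union (10 distinct): (0,1) (1,2) (1,4) (2,1) (2,5) (3,2) (4,1) (4,5) (5,2) (5,4)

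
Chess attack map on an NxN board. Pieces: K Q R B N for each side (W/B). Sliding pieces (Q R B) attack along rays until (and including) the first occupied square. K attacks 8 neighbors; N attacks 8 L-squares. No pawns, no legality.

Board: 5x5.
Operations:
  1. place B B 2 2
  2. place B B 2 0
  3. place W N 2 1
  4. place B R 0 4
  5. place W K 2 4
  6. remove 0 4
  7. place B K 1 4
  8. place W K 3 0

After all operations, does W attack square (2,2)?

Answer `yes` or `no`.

Op 1: place BB@(2,2)
Op 2: place BB@(2,0)
Op 3: place WN@(2,1)
Op 4: place BR@(0,4)
Op 5: place WK@(2,4)
Op 6: remove (0,4)
Op 7: place BK@(1,4)
Op 8: place WK@(3,0)
Per-piece attacks for W:
  WN@(2,1): attacks (3,3) (4,2) (1,3) (0,2) (4,0) (0,0)
  WK@(2,4): attacks (2,3) (3,4) (1,4) (3,3) (1,3)
  WK@(3,0): attacks (3,1) (4,0) (2,0) (4,1) (2,1)
W attacks (2,2): no

Answer: no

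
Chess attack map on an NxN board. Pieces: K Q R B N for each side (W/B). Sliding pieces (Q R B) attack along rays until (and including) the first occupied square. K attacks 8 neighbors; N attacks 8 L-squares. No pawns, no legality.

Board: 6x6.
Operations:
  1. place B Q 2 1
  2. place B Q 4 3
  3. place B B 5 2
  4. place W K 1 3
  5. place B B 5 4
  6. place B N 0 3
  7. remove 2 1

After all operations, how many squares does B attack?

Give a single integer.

Op 1: place BQ@(2,1)
Op 2: place BQ@(4,3)
Op 3: place BB@(5,2)
Op 4: place WK@(1,3)
Op 5: place BB@(5,4)
Op 6: place BN@(0,3)
Op 7: remove (2,1)
Per-piece attacks for B:
  BN@(0,3): attacks (1,5) (2,4) (1,1) (2,2)
  BQ@(4,3): attacks (4,4) (4,5) (4,2) (4,1) (4,0) (5,3) (3,3) (2,3) (1,3) (5,4) (5,2) (3,4) (2,5) (3,2) (2,1) (1,0) [ray(-1,0) blocked at (1,3); ray(1,1) blocked at (5,4); ray(1,-1) blocked at (5,2)]
  BB@(5,2): attacks (4,3) (4,1) (3,0) [ray(-1,1) blocked at (4,3)]
  BB@(5,4): attacks (4,5) (4,3) [ray(-1,-1) blocked at (4,3)]
Union (22 distinct): (1,0) (1,1) (1,3) (1,5) (2,1) (2,2) (2,3) (2,4) (2,5) (3,0) (3,2) (3,3) (3,4) (4,0) (4,1) (4,2) (4,3) (4,4) (4,5) (5,2) (5,3) (5,4)

Answer: 22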